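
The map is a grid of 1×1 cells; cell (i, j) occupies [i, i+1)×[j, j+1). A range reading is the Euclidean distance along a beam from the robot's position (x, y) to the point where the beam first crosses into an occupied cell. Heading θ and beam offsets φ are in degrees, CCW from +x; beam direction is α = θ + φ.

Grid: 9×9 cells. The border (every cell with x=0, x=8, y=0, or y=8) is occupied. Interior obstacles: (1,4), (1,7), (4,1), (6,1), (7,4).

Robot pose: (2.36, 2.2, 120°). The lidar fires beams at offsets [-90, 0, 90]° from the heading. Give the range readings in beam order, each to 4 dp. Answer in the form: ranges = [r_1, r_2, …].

ranges = [5.3578, 2.0785, 1.5704]

beam 1: φ=-90°, α=30°
  direction (0.8660, 0.5000); cell (2,2); t to first gridline: x 0.7390, y 1.6000 (then +1.1547 / +2.0000)
    (3,2) via x @ 0.7390
    (3,3) via y @ 1.6000
    (4,3) via x @ 1.8937
    (5,3) via x @ 3.0484
    (5,4) via y @ 3.6000
    (6,4) via x @ 4.2031
    (7,4) via x @ 5.3578  # hit
  → r_1 = 5.3578
beam 2: φ=0°, α=120°
  direction (-0.5000, 0.8660); cell (2,2); t to first gridline: x 0.7200, y 0.9238 (then +2.0000 / +1.1547)
    (1,2) via x @ 0.7200
    (1,3) via y @ 0.9238
    (1,4) via y @ 2.0785  # hit
  → r_2 = 2.0785
beam 3: φ=90°, α=210°
  direction (-0.8660, -0.5000); cell (2,2); t to first gridline: x 0.4157, y 0.4000 (then +1.1547 / +2.0000)
    (2,1) via y @ 0.4000
    (1,1) via x @ 0.4157
    (0,1) via x @ 1.5704  # hit
  → r_3 = 1.5704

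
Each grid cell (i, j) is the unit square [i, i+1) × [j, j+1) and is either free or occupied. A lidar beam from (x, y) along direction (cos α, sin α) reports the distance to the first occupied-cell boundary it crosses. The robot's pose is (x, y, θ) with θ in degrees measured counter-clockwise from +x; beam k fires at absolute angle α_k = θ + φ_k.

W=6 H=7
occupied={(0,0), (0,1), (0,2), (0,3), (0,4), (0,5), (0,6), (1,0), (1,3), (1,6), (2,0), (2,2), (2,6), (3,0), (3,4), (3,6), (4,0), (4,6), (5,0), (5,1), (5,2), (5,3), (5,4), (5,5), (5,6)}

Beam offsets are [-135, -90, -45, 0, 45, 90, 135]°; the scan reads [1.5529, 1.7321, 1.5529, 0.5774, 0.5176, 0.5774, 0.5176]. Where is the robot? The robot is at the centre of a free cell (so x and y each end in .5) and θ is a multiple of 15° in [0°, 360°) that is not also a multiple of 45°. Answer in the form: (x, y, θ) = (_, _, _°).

(x, y, θ) = (1.5, 4.5, 150°)

The pose lattice has 17·16 = 272 candidates. Test each by forward raycasting.
  (3.5, 2.5, 300°): beam 1 = 0.5176 ≠ 1.5529 ✗
  (4.5, 5.5, 75°): beam 1 = 1.0000 ≠ 1.5529 ✗
  (4.5, 4.5, 150°): beam 1 = 0.5176 ≠ 1.5529 ✗
  (4.5, 5.5, 285°): beam 1 = 1.0000 ≠ 1.5529 ✗
  (1.5, 2.5, 120°): beam 1 = 0.5176 ≠ 1.5529 ✗
  …
  (1.5, 4.5, 150°): r_1=1.5529, r_2=1.7321, r_3=1.5529, r_4=0.5774, r_5=0.5176, r_6=0.5774, r_7=0.5176 — all match ✓
Unique over the lattice → pose = (1.5, 4.5, 150°).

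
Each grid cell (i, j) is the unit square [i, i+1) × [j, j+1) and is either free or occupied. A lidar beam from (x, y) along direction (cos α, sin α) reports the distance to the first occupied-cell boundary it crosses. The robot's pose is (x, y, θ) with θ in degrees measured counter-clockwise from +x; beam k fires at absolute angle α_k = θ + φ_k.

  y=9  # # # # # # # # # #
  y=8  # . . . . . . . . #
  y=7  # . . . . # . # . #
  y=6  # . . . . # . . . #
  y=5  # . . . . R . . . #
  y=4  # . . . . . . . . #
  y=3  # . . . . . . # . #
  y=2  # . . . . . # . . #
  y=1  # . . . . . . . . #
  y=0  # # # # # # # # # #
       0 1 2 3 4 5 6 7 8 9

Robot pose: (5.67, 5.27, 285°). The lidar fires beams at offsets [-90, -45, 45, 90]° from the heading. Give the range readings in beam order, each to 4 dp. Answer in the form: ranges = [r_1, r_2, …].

beam 1: φ=-90°, α=195°
  d=(-0.9659,-0.2588)  start (5,5)  tX=0.6936 tY=1.0432  stride 1/|dx|=1.0353 1/|dy|=3.8637
    cross x-line → (4,5), t=0.6936
    cross y-line → (4,4), t=1.0432
    cross x-line → (3,4), t=1.7289
    cross x-line → (2,4), t=2.7642
    cross x-line → (1,4), t=3.7995
    cross x-line → (0,4), t=4.8347 (wall)
  → r_1 = 4.8347
beam 2: φ=-45°, α=240°
  d=(-0.5000,-0.8660)  start (5,5)  tX=1.3400 tY=0.3118  stride 1/|dx|=2.0000 1/|dy|=1.1547
    cross y-line → (5,4), t=0.3118
    cross x-line → (4,4), t=1.3400
    cross y-line → (4,3), t=1.4665
    cross y-line → (4,2), t=2.6212
    cross x-line → (3,2), t=3.3400
    cross y-line → (3,1), t=3.7759
    cross y-line → (3,0), t=4.9306 (wall)
  → r_2 = 4.9306
beam 3: φ=45°, α=330°
  d=(0.8660,-0.5000)  start (5,5)  tX=0.3811 tY=0.5400  stride 1/|dx|=1.1547 1/|dy|=2.0000
    cross x-line → (6,5), t=0.3811
    cross y-line → (6,4), t=0.5400
    cross x-line → (7,4), t=1.5358
    cross y-line → (7,3), t=2.5400 (wall)
  → r_3 = 2.5400
beam 4: φ=90°, α=15°
  d=(0.9659,0.2588)  start (5,5)  tX=0.3416 tY=2.8205  stride 1/|dx|=1.0353 1/|dy|=3.8637
    cross x-line → (6,5), t=0.3416
    cross x-line → (7,5), t=1.3769
    cross x-line → (8,5), t=2.4122
    cross y-line → (8,6), t=2.8205
    cross x-line → (9,6), t=3.4475 (wall)
  → r_4 = 3.4475

ranges = [4.8347, 4.9306, 2.5400, 3.4475]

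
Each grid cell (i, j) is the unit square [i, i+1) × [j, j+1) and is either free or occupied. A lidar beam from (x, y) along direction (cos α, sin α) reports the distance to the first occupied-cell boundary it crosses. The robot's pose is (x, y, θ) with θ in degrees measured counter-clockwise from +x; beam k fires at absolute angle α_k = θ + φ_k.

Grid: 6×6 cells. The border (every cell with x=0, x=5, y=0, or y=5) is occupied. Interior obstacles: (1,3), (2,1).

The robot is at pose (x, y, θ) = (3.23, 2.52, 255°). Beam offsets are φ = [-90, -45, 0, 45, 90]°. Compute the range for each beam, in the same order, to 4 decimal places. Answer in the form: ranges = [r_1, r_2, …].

ranges = [1.8546, 1.0400, 0.8887, 1.7551, 1.8324]

beam 1: φ=-90°, α=165°
  dir = (cos 165°, sin 165°) = (-0.9659, 0.2588); from cell (3,2)
  next x-line at t=0.2381, next y-line at t=1.8546; Δt_x=1.0353, Δt_y=3.8637
    x: enter (2,2) at t=0.2381
    x: enter (1,2) at t=1.2734
    y: enter (1,3) at t=1.8546 ← occupied
  → r_1 = 1.8546
beam 2: φ=-45°, α=210°
  dir = (cos 210°, sin 210°) = (-0.8660, -0.5000); from cell (3,2)
  next x-line at t=0.2656, next y-line at t=1.0400; Δt_x=1.1547, Δt_y=2.0000
    x: enter (2,2) at t=0.2656
    y: enter (2,1) at t=1.0400 ← occupied
  → r_2 = 1.0400
beam 3: φ=0°, α=255°
  dir = (cos 255°, sin 255°) = (-0.2588, -0.9659); from cell (3,2)
  next x-line at t=0.8887, next y-line at t=0.5383; Δt_x=3.8637, Δt_y=1.0353
    y: enter (3,1) at t=0.5383
    x: enter (2,1) at t=0.8887 ← occupied
  → r_3 = 0.8887
beam 4: φ=45°, α=300°
  dir = (cos 300°, sin 300°) = (0.5000, -0.8660); from cell (3,2)
  next x-line at t=1.5400, next y-line at t=0.6004; Δt_x=2.0000, Δt_y=1.1547
    y: enter (3,1) at t=0.6004
    x: enter (4,1) at t=1.5400
    y: enter (4,0) at t=1.7551 ← occupied
  → r_4 = 1.7551
beam 5: φ=90°, α=345°
  dir = (cos 345°, sin 345°) = (0.9659, -0.2588); from cell (3,2)
  next x-line at t=0.7972, next y-line at t=2.0091; Δt_x=1.0353, Δt_y=3.8637
    x: enter (4,2) at t=0.7972
    x: enter (5,2) at t=1.8324 ← occupied
  → r_5 = 1.8324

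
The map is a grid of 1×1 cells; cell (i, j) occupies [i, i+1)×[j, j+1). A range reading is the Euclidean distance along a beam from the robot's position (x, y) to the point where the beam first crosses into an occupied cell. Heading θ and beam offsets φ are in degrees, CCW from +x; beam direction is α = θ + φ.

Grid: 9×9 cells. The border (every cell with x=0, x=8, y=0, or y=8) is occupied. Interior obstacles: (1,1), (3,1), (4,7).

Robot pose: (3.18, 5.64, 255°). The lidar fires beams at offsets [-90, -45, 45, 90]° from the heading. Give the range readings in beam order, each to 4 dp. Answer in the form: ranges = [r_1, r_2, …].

beam 1: φ=-90°, α=165°
  cosα=-0.9659 sinα=0.2588 | (3,5) | tMaxX 0.1863 tMaxY 1.3909 | tΔX 1.0353 tΔY 3.8637
    t=0.1863 [x] (2,5)
    t=1.2216 [x] (1,5)
    t=1.3909 [y] (1,6)
    t=2.2569 [x] (0,6) — stop
  → r_1 = 2.2569
beam 2: φ=-45°, α=210°
  cosα=-0.8660 sinα=-0.5000 | (3,5) | tMaxX 0.2078 tMaxY 1.2800 | tΔX 1.1547 tΔY 2.0000
    t=0.2078 [x] (2,5)
    t=1.2800 [y] (2,4)
    t=1.3625 [x] (1,4)
    t=2.5172 [x] (0,4) — stop
  → r_2 = 2.5172
beam 3: φ=45°, α=300°
  cosα=0.5000 sinα=-0.8660 | (3,5) | tMaxX 1.6400 tMaxY 0.7390 | tΔX 2.0000 tΔY 1.1547
    t=0.7390 [y] (3,4)
    t=1.6400 [x] (4,4)
    t=1.8937 [y] (4,3)
    t=3.0484 [y] (4,2)
    t=3.6400 [x] (5,2)
    t=4.2031 [y] (5,1)
    t=5.3578 [y] (5,0) — stop
  → r_3 = 5.3578
beam 4: φ=90°, α=345°
  cosα=0.9659 sinα=-0.2588 | (3,5) | tMaxX 0.8489 tMaxY 2.4728 | tΔX 1.0353 tΔY 3.8637
    t=0.8489 [x] (4,5)
    t=1.8842 [x] (5,5)
    t=2.4728 [y] (5,4)
    t=2.9195 [x] (6,4)
    t=3.9548 [x] (7,4)
    t=4.9900 [x] (8,4) — stop
  → r_4 = 4.9900

ranges = [2.2569, 2.5172, 5.3578, 4.9900]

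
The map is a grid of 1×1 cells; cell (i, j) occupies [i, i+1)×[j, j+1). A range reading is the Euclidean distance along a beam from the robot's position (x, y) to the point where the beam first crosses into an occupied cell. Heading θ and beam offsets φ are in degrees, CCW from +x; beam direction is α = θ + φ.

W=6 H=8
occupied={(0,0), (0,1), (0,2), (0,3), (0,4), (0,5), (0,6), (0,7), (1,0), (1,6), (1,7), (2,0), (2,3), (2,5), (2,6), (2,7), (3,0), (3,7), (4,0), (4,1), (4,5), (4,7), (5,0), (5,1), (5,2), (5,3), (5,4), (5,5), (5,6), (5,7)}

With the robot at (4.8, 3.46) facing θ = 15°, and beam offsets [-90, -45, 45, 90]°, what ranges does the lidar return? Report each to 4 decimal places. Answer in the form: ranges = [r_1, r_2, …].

ranges = [0.7727, 0.2309, 0.4000, 1.5943]

beam 1: φ=-90°, α=285°
  dir = (cos 285°, sin 285°) = (0.2588, -0.9659); from cell (4,3)
  next x-line at t=0.7727, next y-line at t=0.4762; Δt_x=3.8637, Δt_y=1.0353
    y: enter (4,2) at t=0.4762
    x: enter (5,2) at t=0.7727 ← occupied
  → r_1 = 0.7727
beam 2: φ=-45°, α=330°
  dir = (cos 330°, sin 330°) = (0.8660, -0.5000); from cell (4,3)
  next x-line at t=0.2309, next y-line at t=0.9200; Δt_x=1.1547, Δt_y=2.0000
    x: enter (5,3) at t=0.2309 ← occupied
  → r_2 = 0.2309
beam 3: φ=45°, α=60°
  dir = (cos 60°, sin 60°) = (0.5000, 0.8660); from cell (4,3)
  next x-line at t=0.4000, next y-line at t=0.6235; Δt_x=2.0000, Δt_y=1.1547
    x: enter (5,3) at t=0.4000 ← occupied
  → r_3 = 0.4000
beam 4: φ=90°, α=105°
  dir = (cos 105°, sin 105°) = (-0.2588, 0.9659); from cell (4,3)
  next x-line at t=3.0910, next y-line at t=0.5590; Δt_x=3.8637, Δt_y=1.0353
    y: enter (4,4) at t=0.5590
    y: enter (4,5) at t=1.5943 ← occupied
  → r_4 = 1.5943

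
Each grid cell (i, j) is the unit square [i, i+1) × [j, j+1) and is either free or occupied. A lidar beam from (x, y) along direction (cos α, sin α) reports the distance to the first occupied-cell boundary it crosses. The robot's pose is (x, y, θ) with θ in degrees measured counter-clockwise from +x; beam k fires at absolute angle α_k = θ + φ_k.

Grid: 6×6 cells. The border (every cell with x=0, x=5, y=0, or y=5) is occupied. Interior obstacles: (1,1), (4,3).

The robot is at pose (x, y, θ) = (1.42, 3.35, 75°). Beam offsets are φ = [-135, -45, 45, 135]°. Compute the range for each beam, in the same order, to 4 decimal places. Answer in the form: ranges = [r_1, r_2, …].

ranges = [2.7135, 3.3000, 0.8400, 0.4850]

beam 1: φ=-135°, α=300°
  d=(0.5000,-0.8660)  start (1,3)  tX=1.1600 tY=0.4041  stride 1/|dx|=2.0000 1/|dy|=1.1547
    cross y-line → (1,2), t=0.4041
    cross x-line → (2,2), t=1.1600
    cross y-line → (2,1), t=1.5588
    cross y-line → (2,0), t=2.7135 (wall)
  → r_1 = 2.7135
beam 2: φ=-45°, α=30°
  d=(0.8660,0.5000)  start (1,3)  tX=0.6697 tY=1.3000  stride 1/|dx|=1.1547 1/|dy|=2.0000
    cross x-line → (2,3), t=0.6697
    cross y-line → (2,4), t=1.3000
    cross x-line → (3,4), t=1.8244
    cross x-line → (4,4), t=2.9791
    cross y-line → (4,5), t=3.3000 (wall)
  → r_2 = 3.3000
beam 3: φ=45°, α=120°
  d=(-0.5000,0.8660)  start (1,3)  tX=0.8400 tY=0.7506  stride 1/|dx|=2.0000 1/|dy|=1.1547
    cross y-line → (1,4), t=0.7506
    cross x-line → (0,4), t=0.8400 (wall)
  → r_3 = 0.8400
beam 4: φ=135°, α=210°
  d=(-0.8660,-0.5000)  start (1,3)  tX=0.4850 tY=0.7000  stride 1/|dx|=1.1547 1/|dy|=2.0000
    cross x-line → (0,3), t=0.4850 (wall)
  → r_4 = 0.4850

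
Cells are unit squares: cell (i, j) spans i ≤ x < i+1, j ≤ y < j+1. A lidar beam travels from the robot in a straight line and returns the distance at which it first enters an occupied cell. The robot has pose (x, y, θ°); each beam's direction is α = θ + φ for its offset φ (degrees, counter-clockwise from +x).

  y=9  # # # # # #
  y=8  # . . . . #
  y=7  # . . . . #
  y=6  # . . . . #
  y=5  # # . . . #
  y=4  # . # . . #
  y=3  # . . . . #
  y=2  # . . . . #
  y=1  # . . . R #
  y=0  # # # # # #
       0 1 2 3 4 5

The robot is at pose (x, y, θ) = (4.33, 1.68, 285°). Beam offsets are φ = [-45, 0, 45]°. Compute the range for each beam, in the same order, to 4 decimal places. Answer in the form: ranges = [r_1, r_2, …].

beam 1: φ=-45°, α=240°
  dir = (cos 240°, sin 240°) = (-0.5000, -0.8660); from cell (4,1)
  next x-line at t=0.6600, next y-line at t=0.7852; Δt_x=2.0000, Δt_y=1.1547
    x: enter (3,1) at t=0.6600
    y: enter (3,0) at t=0.7852 ← occupied
  → r_1 = 0.7852
beam 2: φ=0°, α=285°
  dir = (cos 285°, sin 285°) = (0.2588, -0.9659); from cell (4,1)
  next x-line at t=2.5887, next y-line at t=0.7040; Δt_x=3.8637, Δt_y=1.0353
    y: enter (4,0) at t=0.7040 ← occupied
  → r_2 = 0.7040
beam 3: φ=45°, α=330°
  dir = (cos 330°, sin 330°) = (0.8660, -0.5000); from cell (4,1)
  next x-line at t=0.7736, next y-line at t=1.3600; Δt_x=1.1547, Δt_y=2.0000
    x: enter (5,1) at t=0.7736 ← occupied
  → r_3 = 0.7736

ranges = [0.7852, 0.7040, 0.7736]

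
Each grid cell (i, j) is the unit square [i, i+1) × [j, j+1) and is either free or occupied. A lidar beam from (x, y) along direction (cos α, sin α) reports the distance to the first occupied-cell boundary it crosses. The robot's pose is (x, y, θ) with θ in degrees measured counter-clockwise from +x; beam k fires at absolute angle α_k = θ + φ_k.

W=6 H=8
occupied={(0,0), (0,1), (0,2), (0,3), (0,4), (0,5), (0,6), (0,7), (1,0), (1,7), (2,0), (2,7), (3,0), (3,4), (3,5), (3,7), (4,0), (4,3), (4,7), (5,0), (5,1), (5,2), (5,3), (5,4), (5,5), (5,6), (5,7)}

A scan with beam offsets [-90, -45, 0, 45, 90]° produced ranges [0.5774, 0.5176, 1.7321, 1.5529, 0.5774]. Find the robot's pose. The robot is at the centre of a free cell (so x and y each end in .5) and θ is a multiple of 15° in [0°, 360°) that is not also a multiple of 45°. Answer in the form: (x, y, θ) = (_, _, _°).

Enumerate (i+0.5, j+0.5, θ) over the 21 free cells and 16 admissible headings. For each, cast all 5 beams and compare to the given ranges.
  (2.5, 4.5, 210°): beam 1 = 2.8868 ≠ 0.5774 ✗
  (1.5, 6.5, 75°): beam 1 = 1.9319 ≠ 0.5774 ✗
  (3.5, 2.5, 240°): beam 1 = 2.8868 ≠ 0.5774 ✗
  (2.5, 6.5, 165°): beam 1 = 0.5176 ≠ 0.5774 ✗
  …
  (3.5, 6.5, 330°): r_1=0.5774, r_2=0.5176, r_3=1.7321, r_4=1.5529, r_5=0.5774 — all match ✓
Unique over the lattice → pose = (3.5, 6.5, 330°).

(x, y, θ) = (3.5, 6.5, 330°)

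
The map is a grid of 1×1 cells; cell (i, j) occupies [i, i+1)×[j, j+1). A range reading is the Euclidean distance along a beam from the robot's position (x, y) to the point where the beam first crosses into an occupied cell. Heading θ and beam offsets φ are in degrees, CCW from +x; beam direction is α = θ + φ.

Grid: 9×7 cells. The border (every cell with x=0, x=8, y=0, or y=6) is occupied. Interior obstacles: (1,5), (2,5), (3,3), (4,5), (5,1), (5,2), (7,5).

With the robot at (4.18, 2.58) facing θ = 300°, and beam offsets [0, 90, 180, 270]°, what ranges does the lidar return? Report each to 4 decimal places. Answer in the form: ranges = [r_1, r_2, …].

ranges = [1.6400, 4.4110, 0.4850, 3.1600]

beam 1: φ=0°, α=300°
  cosα=0.5000 sinα=-0.8660 | (4,2) | tMaxX 1.6400 tMaxY 0.6697 | tΔX 2.0000 tΔY 1.1547
    t=0.6697 [y] (4,1)
    t=1.6400 [x] (5,1) — stop
  → r_1 = 1.6400
beam 2: φ=90°, α=30°
  cosα=0.8660 sinα=0.5000 | (4,2) | tMaxX 0.9469 tMaxY 0.8400 | tΔX 1.1547 tΔY 2.0000
    t=0.8400 [y] (4,3)
    t=0.9469 [x] (5,3)
    t=2.1016 [x] (6,3)
    t=2.8400 [y] (6,4)
    t=3.2563 [x] (7,4)
    t=4.4110 [x] (8,4) — stop
  → r_2 = 4.4110
beam 3: φ=180°, α=120°
  cosα=-0.5000 sinα=0.8660 | (4,2) | tMaxX 0.3600 tMaxY 0.4850 | tΔX 2.0000 tΔY 1.1547
    t=0.3600 [x] (3,2)
    t=0.4850 [y] (3,3) — stop
  → r_3 = 0.4850
beam 4: φ=270°, α=210°
  cosα=-0.8660 sinα=-0.5000 | (4,2) | tMaxX 0.2078 tMaxY 1.1600 | tΔX 1.1547 tΔY 2.0000
    t=0.2078 [x] (3,2)
    t=1.1600 [y] (3,1)
    t=1.3625 [x] (2,1)
    t=2.5172 [x] (1,1)
    t=3.1600 [y] (1,0) — stop
  → r_4 = 3.1600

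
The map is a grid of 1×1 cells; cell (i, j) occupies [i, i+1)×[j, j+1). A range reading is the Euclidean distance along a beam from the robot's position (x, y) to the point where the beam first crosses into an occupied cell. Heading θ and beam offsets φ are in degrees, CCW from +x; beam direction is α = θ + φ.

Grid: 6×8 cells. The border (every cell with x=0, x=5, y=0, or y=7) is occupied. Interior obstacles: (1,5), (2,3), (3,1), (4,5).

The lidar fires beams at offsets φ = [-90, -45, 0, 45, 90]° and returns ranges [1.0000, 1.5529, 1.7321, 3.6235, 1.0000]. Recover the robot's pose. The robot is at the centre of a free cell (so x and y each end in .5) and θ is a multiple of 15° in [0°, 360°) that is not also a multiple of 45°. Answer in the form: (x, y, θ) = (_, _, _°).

Candidates: 20 free-cell centres × 16 headings = 320 poses. Raycast each; keep the one whose scan matches to 4 dp.
  (2.5, 5.5, 105°): beam 1 = 1.5529 ≠ 1.0000 ✗
  (3.5, 3.5, 30°): beam 1 = 2.8868 ≠ 1.0000 ✗
  (2.5, 1.5, 165°): beam 1 = 1.5529 ≠ 1.0000 ✗
  (1.5, 6.5, 195°): beam 1 = 0.5176 ≠ 1.0000 ✗
  …
  (1.5, 2.5, 330°): r_1=1.0000, r_2=1.5529, r_3=1.7321, r_4=3.6235, r_5=1.0000 — all match ✓
No second candidate reproduces the full scan.

(x, y, θ) = (1.5, 2.5, 330°)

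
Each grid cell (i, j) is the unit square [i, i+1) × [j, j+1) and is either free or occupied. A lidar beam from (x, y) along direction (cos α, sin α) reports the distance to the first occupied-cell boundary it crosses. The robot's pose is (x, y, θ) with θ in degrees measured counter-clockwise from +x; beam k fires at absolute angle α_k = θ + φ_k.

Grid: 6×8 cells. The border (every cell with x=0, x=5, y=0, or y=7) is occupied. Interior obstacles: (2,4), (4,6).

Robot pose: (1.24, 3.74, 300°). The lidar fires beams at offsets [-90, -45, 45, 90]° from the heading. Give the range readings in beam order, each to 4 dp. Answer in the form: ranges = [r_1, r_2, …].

ranges = [0.2771, 0.9273, 3.8926, 0.8776]

beam 1: φ=-90°, α=210°
  d=(-0.8660,-0.5000)  start (1,3)  tX=0.2771 tY=1.4800  stride 1/|dx|=1.1547 1/|dy|=2.0000
    cross x-line → (0,3), t=0.2771 (wall)
  → r_1 = 0.2771
beam 2: φ=-45°, α=255°
  d=(-0.2588,-0.9659)  start (1,3)  tX=0.9273 tY=0.7661  stride 1/|dx|=3.8637 1/|dy|=1.0353
    cross y-line → (1,2), t=0.7661
    cross x-line → (0,2), t=0.9273 (wall)
  → r_2 = 0.9273
beam 3: φ=45°, α=345°
  d=(0.9659,-0.2588)  start (1,3)  tX=0.7868 tY=2.8591  stride 1/|dx|=1.0353 1/|dy|=3.8637
    cross x-line → (2,3), t=0.7868
    cross x-line → (3,3), t=1.8221
    cross x-line → (4,3), t=2.8574
    cross y-line → (4,2), t=2.8591
    cross x-line → (5,2), t=3.8926 (wall)
  → r_3 = 3.8926
beam 4: φ=90°, α=30°
  d=(0.8660,0.5000)  start (1,3)  tX=0.8776 tY=0.5200  stride 1/|dx|=1.1547 1/|dy|=2.0000
    cross y-line → (1,4), t=0.5200
    cross x-line → (2,4), t=0.8776 (wall)
  → r_4 = 0.8776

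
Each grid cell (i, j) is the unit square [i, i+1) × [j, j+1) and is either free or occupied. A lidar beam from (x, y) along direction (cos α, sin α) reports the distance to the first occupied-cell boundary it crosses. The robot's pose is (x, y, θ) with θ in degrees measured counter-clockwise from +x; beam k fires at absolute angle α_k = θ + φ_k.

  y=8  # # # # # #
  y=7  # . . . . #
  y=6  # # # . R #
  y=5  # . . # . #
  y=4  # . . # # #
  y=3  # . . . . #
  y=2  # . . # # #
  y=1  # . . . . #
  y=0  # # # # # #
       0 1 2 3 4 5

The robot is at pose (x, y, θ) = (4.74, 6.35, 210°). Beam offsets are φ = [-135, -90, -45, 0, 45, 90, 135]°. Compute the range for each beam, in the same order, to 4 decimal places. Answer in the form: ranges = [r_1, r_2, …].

beam 1: φ=-135°, α=75°
  dir = (cos 75°, sin 75°) = (0.2588, 0.9659); from cell (4,6)
  next x-line at t=1.0046, next y-line at t=0.6729; Δt_x=3.8637, Δt_y=1.0353
    y: enter (4,7) at t=0.6729
    x: enter (5,7) at t=1.0046 ← occupied
  → r_1 = 1.0046
beam 2: φ=-90°, α=120°
  dir = (cos 120°, sin 120°) = (-0.5000, 0.8660); from cell (4,6)
  next x-line at t=1.4800, next y-line at t=0.7506; Δt_x=2.0000, Δt_y=1.1547
    y: enter (4,7) at t=0.7506
    x: enter (3,7) at t=1.4800
    y: enter (3,8) at t=1.9053 ← occupied
  → r_2 = 1.9053
beam 3: φ=-45°, α=165°
  dir = (cos 165°, sin 165°) = (-0.9659, 0.2588); from cell (4,6)
  next x-line at t=0.7661, next y-line at t=2.5114; Δt_x=1.0353, Δt_y=3.8637
    x: enter (3,6) at t=0.7661
    x: enter (2,6) at t=1.8014 ← occupied
  → r_3 = 1.8014
beam 4: φ=0°, α=210°
  dir = (cos 210°, sin 210°) = (-0.8660, -0.5000); from cell (4,6)
  next x-line at t=0.8545, next y-line at t=0.7000; Δt_x=1.1547, Δt_y=2.0000
    y: enter (4,5) at t=0.7000
    x: enter (3,5) at t=0.8545 ← occupied
  → r_4 = 0.8545
beam 5: φ=45°, α=255°
  dir = (cos 255°, sin 255°) = (-0.2588, -0.9659); from cell (4,6)
  next x-line at t=2.8591, next y-line at t=0.3623; Δt_x=3.8637, Δt_y=1.0353
    y: enter (4,5) at t=0.3623
    y: enter (4,4) at t=1.3976 ← occupied
  → r_5 = 1.3976
beam 6: φ=90°, α=300°
  dir = (cos 300°, sin 300°) = (0.5000, -0.8660); from cell (4,6)
  next x-line at t=0.5200, next y-line at t=0.4041; Δt_x=2.0000, Δt_y=1.1547
    y: enter (4,5) at t=0.4041
    x: enter (5,5) at t=0.5200 ← occupied
  → r_6 = 0.5200
beam 7: φ=135°, α=345°
  dir = (cos 345°, sin 345°) = (0.9659, -0.2588); from cell (4,6)
  next x-line at t=0.2692, next y-line at t=1.3523; Δt_x=1.0353, Δt_y=3.8637
    x: enter (5,6) at t=0.2692 ← occupied
  → r_7 = 0.2692

ranges = [1.0046, 1.9053, 1.8014, 0.8545, 1.3976, 0.5200, 0.2692]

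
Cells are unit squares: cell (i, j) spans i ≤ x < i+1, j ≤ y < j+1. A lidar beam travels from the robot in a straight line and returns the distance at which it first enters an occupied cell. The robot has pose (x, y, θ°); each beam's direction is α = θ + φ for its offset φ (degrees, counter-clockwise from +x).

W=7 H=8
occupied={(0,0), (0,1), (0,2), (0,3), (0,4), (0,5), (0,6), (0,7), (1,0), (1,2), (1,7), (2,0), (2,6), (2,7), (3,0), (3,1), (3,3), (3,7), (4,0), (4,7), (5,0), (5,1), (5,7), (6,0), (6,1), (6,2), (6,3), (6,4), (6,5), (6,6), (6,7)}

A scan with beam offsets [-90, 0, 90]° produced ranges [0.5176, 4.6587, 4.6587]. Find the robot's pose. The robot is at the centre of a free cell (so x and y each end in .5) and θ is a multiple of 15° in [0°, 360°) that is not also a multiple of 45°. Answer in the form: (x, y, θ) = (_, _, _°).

(x, y, θ) = (1.5, 5.5, 285°)

Candidates: 25 free-cell centres × 16 headings = 400 poses. Raycast each; keep the one whose scan matches to 4 dp.
  (3.5, 6.5, 30°): beam 1 = 5.0000 ≠ 0.5176 ✗
  (2.5, 1.5, 120°): beam 1 = 0.5774 ≠ 0.5176 ✗
  (5.5, 3.5, 195°): beam 1 = 3.6235 ≠ 0.5176 ✗
  (5.5, 5.5, 105°): beam 2 = 1.5529 ≠ 4.6587 ✗
  (2.5, 2.5, 330°): beam 1 = 1.7321 ≠ 0.5176 ✗
  …
  (1.5, 5.5, 285°): r_1=0.5176, r_2=4.6587, r_3=4.6587 — all match ✓
Only this pose fits every beam.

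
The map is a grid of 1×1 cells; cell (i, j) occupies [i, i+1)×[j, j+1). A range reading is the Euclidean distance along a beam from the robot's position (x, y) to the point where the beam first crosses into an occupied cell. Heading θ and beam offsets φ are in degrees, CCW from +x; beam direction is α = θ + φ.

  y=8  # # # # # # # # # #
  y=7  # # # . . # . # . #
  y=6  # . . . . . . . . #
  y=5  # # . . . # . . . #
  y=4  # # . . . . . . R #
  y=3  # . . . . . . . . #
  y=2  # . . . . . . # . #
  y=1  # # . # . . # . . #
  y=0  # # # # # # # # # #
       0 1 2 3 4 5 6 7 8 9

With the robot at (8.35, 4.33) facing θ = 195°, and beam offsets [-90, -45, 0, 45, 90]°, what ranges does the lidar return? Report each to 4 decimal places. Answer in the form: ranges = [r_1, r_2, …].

beam 1: φ=-90°, α=105°
  direction (-0.2588, 0.9659); cell (8,4); t to first gridline: x 1.3523, y 0.6936 (then +3.8637 / +1.0353)
    (8,5) via y @ 0.6936
    (7,5) via x @ 1.3523
    (7,6) via y @ 1.7289
    (7,7) via y @ 2.7642  # hit
  → r_1 = 2.7642
beam 2: φ=-45°, α=150°
  direction (-0.8660, 0.5000); cell (8,4); t to first gridline: x 0.4041, y 1.3400 (then +1.1547 / +2.0000)
    (7,4) via x @ 0.4041
    (7,5) via y @ 1.3400
    (6,5) via x @ 1.5588
    (5,5) via x @ 2.7135  # hit
  → r_2 = 2.7135
beam 3: φ=0°, α=195°
  direction (-0.9659, -0.2588); cell (8,4); t to first gridline: x 0.3623, y 1.2750 (then +1.0353 / +3.8637)
    (7,4) via x @ 0.3623
    (7,3) via y @ 1.2750
    (6,3) via x @ 1.3976
    (5,3) via x @ 2.4329
    (4,3) via x @ 3.4682
    (3,3) via x @ 4.5035
    (3,2) via y @ 5.1387
    (2,2) via x @ 5.5387
    (1,2) via x @ 6.5740
    (0,2) via x @ 7.6093  # hit
  → r_3 = 7.6093
beam 4: φ=45°, α=240°
  direction (-0.5000, -0.8660); cell (8,4); t to first gridline: x 0.7000, y 0.3811 (then +2.0000 / +1.1547)
    (8,3) via y @ 0.3811
    (7,3) via x @ 0.7000
    (7,2) via y @ 1.5358  # hit
  → r_4 = 1.5358
beam 5: φ=90°, α=285°
  direction (0.2588, -0.9659); cell (8,4); t to first gridline: x 2.5114, y 0.3416 (then +3.8637 / +1.0353)
    (8,3) via y @ 0.3416
    (8,2) via y @ 1.3769
    (8,1) via y @ 2.4122
    (9,1) via x @ 2.5114  # hit
  → r_5 = 2.5114

ranges = [2.7642, 2.7135, 7.6093, 1.5358, 2.5114]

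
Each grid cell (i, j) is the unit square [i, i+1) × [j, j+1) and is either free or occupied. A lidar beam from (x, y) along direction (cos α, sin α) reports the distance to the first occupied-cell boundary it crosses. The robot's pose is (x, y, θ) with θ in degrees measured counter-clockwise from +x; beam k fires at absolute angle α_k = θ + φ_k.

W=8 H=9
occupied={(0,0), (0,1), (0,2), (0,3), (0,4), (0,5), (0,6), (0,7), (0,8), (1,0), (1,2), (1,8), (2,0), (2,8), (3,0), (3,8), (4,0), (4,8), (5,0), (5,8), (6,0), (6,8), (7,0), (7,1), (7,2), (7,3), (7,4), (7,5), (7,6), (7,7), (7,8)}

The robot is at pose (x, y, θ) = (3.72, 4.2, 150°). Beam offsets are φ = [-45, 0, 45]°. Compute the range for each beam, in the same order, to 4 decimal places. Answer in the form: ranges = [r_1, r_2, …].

ranges = [3.9340, 3.1408, 2.8160]

beam 1: φ=-45°, α=105°
  cosα=-0.2588 sinα=0.9659 | (3,4) | tMaxX 2.7819 tMaxY 0.8282 | tΔX 3.8637 tΔY 1.0353
    t=0.8282 [y] (3,5)
    t=1.8635 [y] (3,6)
    t=2.7819 [x] (2,6)
    t=2.8988 [y] (2,7)
    t=3.9340 [y] (2,8) — stop
  → r_1 = 3.9340
beam 2: φ=0°, α=150°
  cosα=-0.8660 sinα=0.5000 | (3,4) | tMaxX 0.8314 tMaxY 1.6000 | tΔX 1.1547 tΔY 2.0000
    t=0.8314 [x] (2,4)
    t=1.6000 [y] (2,5)
    t=1.9861 [x] (1,5)
    t=3.1408 [x] (0,5) — stop
  → r_2 = 3.1408
beam 3: φ=45°, α=195°
  cosα=-0.9659 sinα=-0.2588 | (3,4) | tMaxX 0.7454 tMaxY 0.7727 | tΔX 1.0353 tΔY 3.8637
    t=0.7454 [x] (2,4)
    t=0.7727 [y] (2,3)
    t=1.7807 [x] (1,3)
    t=2.8160 [x] (0,3) — stop
  → r_3 = 2.8160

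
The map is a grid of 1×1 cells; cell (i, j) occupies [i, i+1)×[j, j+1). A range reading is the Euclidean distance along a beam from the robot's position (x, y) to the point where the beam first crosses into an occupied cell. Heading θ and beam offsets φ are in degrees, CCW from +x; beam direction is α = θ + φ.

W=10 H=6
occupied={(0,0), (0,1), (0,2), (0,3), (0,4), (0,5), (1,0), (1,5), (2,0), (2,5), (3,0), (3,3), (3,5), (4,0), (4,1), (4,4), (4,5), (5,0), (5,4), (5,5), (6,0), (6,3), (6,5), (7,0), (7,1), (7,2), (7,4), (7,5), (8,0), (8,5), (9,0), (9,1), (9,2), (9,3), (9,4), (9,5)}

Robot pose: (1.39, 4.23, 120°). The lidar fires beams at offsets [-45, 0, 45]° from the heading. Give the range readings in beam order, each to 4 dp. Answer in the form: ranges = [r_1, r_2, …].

beam 1: φ=-45°, α=75°
  direction (0.2588, 0.9659); cell (1,4); t to first gridline: x 2.3569, y 0.7972 (then +3.8637 / +1.0353)
    (1,5) via y @ 0.7972  # hit
  → r_1 = 0.7972
beam 2: φ=0°, α=120°
  direction (-0.5000, 0.8660); cell (1,4); t to first gridline: x 0.7800, y 0.8891 (then +2.0000 / +1.1547)
    (0,4) via x @ 0.7800  # hit
  → r_2 = 0.7800
beam 3: φ=45°, α=165°
  direction (-0.9659, 0.2588); cell (1,4); t to first gridline: x 0.4038, y 2.9751 (then +1.0353 / +3.8637)
    (0,4) via x @ 0.4038  # hit
  → r_3 = 0.4038

ranges = [0.7972, 0.7800, 0.4038]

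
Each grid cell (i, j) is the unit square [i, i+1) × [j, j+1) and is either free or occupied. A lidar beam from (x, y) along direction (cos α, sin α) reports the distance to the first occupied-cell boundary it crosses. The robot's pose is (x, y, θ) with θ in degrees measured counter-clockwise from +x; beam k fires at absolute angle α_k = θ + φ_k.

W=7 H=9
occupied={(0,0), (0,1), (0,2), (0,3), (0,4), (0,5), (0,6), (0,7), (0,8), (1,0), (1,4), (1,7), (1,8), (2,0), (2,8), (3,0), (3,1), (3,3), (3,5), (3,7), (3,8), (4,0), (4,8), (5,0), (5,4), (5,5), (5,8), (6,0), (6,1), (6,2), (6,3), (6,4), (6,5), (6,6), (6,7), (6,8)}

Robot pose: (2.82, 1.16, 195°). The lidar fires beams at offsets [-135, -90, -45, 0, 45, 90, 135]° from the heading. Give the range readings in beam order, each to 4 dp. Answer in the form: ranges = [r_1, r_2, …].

ranges = [0.3600, 3.1682, 2.1016, 0.6182, 0.1848, 0.1656, 0.2078]

beam 1: φ=-135°, α=60°
  cosα=0.5000 sinα=0.8660 | (2,1) | tMaxX 0.3600 tMaxY 0.9699 | tΔX 2.0000 tΔY 1.1547
    t=0.3600 [x] (3,1) — stop
  → r_1 = 0.3600
beam 2: φ=-90°, α=105°
  cosα=-0.2588 sinα=0.9659 | (2,1) | tMaxX 3.1682 tMaxY 0.8696 | tΔX 3.8637 tΔY 1.0353
    t=0.8696 [y] (2,2)
    t=1.9049 [y] (2,3)
    t=2.9402 [y] (2,4)
    t=3.1682 [x] (1,4) — stop
  → r_2 = 3.1682
beam 3: φ=-45°, α=150°
  cosα=-0.8660 sinα=0.5000 | (2,1) | tMaxX 0.9469 tMaxY 1.6800 | tΔX 1.1547 tΔY 2.0000
    t=0.9469 [x] (1,1)
    t=1.6800 [y] (1,2)
    t=2.1016 [x] (0,2) — stop
  → r_3 = 2.1016
beam 4: φ=0°, α=195°
  cosα=-0.9659 sinα=-0.2588 | (2,1) | tMaxX 0.8489 tMaxY 0.6182 | tΔX 1.0353 tΔY 3.8637
    t=0.6182 [y] (2,0) — stop
  → r_4 = 0.6182
beam 5: φ=45°, α=240°
  cosα=-0.5000 sinα=-0.8660 | (2,1) | tMaxX 1.6400 tMaxY 0.1848 | tΔX 2.0000 tΔY 1.1547
    t=0.1848 [y] (2,0) — stop
  → r_5 = 0.1848
beam 6: φ=90°, α=285°
  cosα=0.2588 sinα=-0.9659 | (2,1) | tMaxX 0.6955 tMaxY 0.1656 | tΔX 3.8637 tΔY 1.0353
    t=0.1656 [y] (2,0) — stop
  → r_6 = 0.1656
beam 7: φ=135°, α=330°
  cosα=0.8660 sinα=-0.5000 | (2,1) | tMaxX 0.2078 tMaxY 0.3200 | tΔX 1.1547 tΔY 2.0000
    t=0.2078 [x] (3,1) — stop
  → r_7 = 0.2078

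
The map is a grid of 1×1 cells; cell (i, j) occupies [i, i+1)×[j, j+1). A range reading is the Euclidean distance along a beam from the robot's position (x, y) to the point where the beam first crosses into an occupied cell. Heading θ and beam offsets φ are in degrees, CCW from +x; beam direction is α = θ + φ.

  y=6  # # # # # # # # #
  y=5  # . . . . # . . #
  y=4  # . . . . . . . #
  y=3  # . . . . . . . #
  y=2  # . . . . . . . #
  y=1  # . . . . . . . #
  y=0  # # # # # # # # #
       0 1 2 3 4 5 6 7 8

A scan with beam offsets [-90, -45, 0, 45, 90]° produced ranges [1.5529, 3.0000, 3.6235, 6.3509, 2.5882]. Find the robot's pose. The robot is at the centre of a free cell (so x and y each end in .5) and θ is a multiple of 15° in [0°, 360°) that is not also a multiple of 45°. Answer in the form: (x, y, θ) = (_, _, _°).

(x, y, θ) = (2.5, 4.5, 285°)

Candidates: 34 free-cell centres × 16 headings = 544 poses. Raycast each; keep the one whose scan matches to 4 dp.
  (4.5, 1.5, 300°): beam 1 = 1.0000 ≠ 1.5529 ✗
  (3.5, 1.5, 240°): beam 1 = 2.8868 ≠ 1.5529 ✗
  (5.5, 4.5, 150°): beam 1 = 0.5774 ≠ 1.5529 ✗
  (2.5, 1.5, 60°): beam 1 = 1.0000 ≠ 1.5529 ✗
  …
  (2.5, 4.5, 285°): r_1=1.5529, r_2=3.0000, r_3=3.6235, r_4=6.3509, r_5=2.5882 — all match ✓
No second candidate reproduces the full scan.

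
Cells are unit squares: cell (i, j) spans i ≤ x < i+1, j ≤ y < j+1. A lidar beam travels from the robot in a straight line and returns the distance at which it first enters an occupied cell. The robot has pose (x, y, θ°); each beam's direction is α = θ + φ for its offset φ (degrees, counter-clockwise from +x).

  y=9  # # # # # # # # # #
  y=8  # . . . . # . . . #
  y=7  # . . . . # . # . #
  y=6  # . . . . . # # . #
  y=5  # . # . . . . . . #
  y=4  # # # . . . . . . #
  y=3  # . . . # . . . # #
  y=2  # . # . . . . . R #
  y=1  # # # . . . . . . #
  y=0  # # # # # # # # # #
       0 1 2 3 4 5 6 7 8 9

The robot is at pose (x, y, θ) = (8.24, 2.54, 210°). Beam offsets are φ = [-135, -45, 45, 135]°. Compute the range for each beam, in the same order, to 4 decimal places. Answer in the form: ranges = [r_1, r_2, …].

beam 1: φ=-135°, α=75°
  cosα=0.2588 sinα=0.9659 | (8,2) | tMaxX 2.9364 tMaxY 0.4762 | tΔX 3.8637 tΔY 1.0353
    t=0.4762 [y] (8,3) — stop
  → r_1 = 0.4762
beam 2: φ=-45°, α=165°
  cosα=-0.9659 sinα=0.2588 | (8,2) | tMaxX 0.2485 tMaxY 1.7773 | tΔX 1.0353 tΔY 3.8637
    t=0.2485 [x] (7,2)
    t=1.2837 [x] (6,2)
    t=1.7773 [y] (6,3)
    t=2.3190 [x] (5,3)
    t=3.3543 [x] (4,3) — stop
  → r_2 = 3.3543
beam 3: φ=45°, α=255°
  cosα=-0.2588 sinα=-0.9659 | (8,2) | tMaxX 0.9273 tMaxY 0.5590 | tΔX 3.8637 tΔY 1.0353
    t=0.5590 [y] (8,1)
    t=0.9273 [x] (7,1)
    t=1.5943 [y] (7,0) — stop
  → r_3 = 1.5943
beam 4: φ=135°, α=345°
  cosα=0.9659 sinα=-0.2588 | (8,2) | tMaxX 0.7868 tMaxY 2.0864 | tΔX 1.0353 tΔY 3.8637
    t=0.7868 [x] (9,2) — stop
  → r_4 = 0.7868

ranges = [0.4762, 3.3543, 1.5943, 0.7868]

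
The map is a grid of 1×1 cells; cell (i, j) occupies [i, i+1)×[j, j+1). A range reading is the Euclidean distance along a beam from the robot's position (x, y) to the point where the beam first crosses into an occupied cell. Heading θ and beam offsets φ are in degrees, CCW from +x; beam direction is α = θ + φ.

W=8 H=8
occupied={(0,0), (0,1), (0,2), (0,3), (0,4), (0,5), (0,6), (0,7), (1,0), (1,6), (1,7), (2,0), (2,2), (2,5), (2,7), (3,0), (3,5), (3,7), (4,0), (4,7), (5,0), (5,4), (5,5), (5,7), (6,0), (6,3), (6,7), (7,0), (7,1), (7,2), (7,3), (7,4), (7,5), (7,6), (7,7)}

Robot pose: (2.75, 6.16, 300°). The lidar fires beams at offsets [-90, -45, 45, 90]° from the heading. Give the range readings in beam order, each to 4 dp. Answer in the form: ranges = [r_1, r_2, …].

beam 1: φ=-90°, α=210°
  direction (-0.8660, -0.5000); cell (2,6); t to first gridline: x 0.8660, y 0.3200 (then +1.1547 / +2.0000)
    (2,5) via y @ 0.3200  # hit
  → r_1 = 0.3200
beam 2: φ=-45°, α=255°
  direction (-0.2588, -0.9659); cell (2,6); t to first gridline: x 2.8978, y 0.1656 (then +3.8637 / +1.0353)
    (2,5) via y @ 0.1656  # hit
  → r_2 = 0.1656
beam 3: φ=45°, α=345°
  direction (0.9659, -0.2588); cell (2,6); t to first gridline: x 0.2588, y 0.6182 (then +1.0353 / +3.8637)
    (3,6) via x @ 0.2588
    (3,5) via y @ 0.6182  # hit
  → r_3 = 0.6182
beam 4: φ=90°, α=30°
  direction (0.8660, 0.5000); cell (2,6); t to first gridline: x 0.2887, y 1.6800 (then +1.1547 / +2.0000)
    (3,6) via x @ 0.2887
    (4,6) via x @ 1.4434
    (4,7) via y @ 1.6800  # hit
  → r_4 = 1.6800

ranges = [0.3200, 0.1656, 0.6182, 1.6800]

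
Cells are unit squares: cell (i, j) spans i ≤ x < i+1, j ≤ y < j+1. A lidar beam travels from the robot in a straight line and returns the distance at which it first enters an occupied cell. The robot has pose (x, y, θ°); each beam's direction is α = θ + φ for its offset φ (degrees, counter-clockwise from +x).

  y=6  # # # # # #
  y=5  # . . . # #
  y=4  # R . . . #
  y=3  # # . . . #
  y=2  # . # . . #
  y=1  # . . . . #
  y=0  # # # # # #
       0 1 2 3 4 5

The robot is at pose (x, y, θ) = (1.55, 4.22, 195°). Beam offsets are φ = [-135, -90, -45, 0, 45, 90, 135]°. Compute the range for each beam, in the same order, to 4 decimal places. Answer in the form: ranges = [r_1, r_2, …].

ranges = [2.0554, 1.8428, 0.6351, 0.5694, 0.2540, 0.2278, 0.4400]

beam 1: φ=-135°, α=60°
  d=(0.5000,0.8660)  start (1,4)  tX=0.9000 tY=0.9007  stride 1/|dx|=2.0000 1/|dy|=1.1547
    cross x-line → (2,4), t=0.9000
    cross y-line → (2,5), t=0.9007
    cross y-line → (2,6), t=2.0554 (wall)
  → r_1 = 2.0554
beam 2: φ=-90°, α=105°
  d=(-0.2588,0.9659)  start (1,4)  tX=2.1250 tY=0.8075  stride 1/|dx|=3.8637 1/|dy|=1.0353
    cross y-line → (1,5), t=0.8075
    cross y-line → (1,6), t=1.8428 (wall)
  → r_2 = 1.8428
beam 3: φ=-45°, α=150°
  d=(-0.8660,0.5000)  start (1,4)  tX=0.6351 tY=1.5600  stride 1/|dx|=1.1547 1/|dy|=2.0000
    cross x-line → (0,4), t=0.6351 (wall)
  → r_3 = 0.6351
beam 4: φ=0°, α=195°
  d=(-0.9659,-0.2588)  start (1,4)  tX=0.5694 tY=0.8500  stride 1/|dx|=1.0353 1/|dy|=3.8637
    cross x-line → (0,4), t=0.5694 (wall)
  → r_4 = 0.5694
beam 5: φ=45°, α=240°
  d=(-0.5000,-0.8660)  start (1,4)  tX=1.1000 tY=0.2540  stride 1/|dx|=2.0000 1/|dy|=1.1547
    cross y-line → (1,3), t=0.2540 (wall)
  → r_5 = 0.2540
beam 6: φ=90°, α=285°
  d=(0.2588,-0.9659)  start (1,4)  tX=1.7387 tY=0.2278  stride 1/|dx|=3.8637 1/|dy|=1.0353
    cross y-line → (1,3), t=0.2278 (wall)
  → r_6 = 0.2278
beam 7: φ=135°, α=330°
  d=(0.8660,-0.5000)  start (1,4)  tX=0.5196 tY=0.4400  stride 1/|dx|=1.1547 1/|dy|=2.0000
    cross y-line → (1,3), t=0.4400 (wall)
  → r_7 = 0.4400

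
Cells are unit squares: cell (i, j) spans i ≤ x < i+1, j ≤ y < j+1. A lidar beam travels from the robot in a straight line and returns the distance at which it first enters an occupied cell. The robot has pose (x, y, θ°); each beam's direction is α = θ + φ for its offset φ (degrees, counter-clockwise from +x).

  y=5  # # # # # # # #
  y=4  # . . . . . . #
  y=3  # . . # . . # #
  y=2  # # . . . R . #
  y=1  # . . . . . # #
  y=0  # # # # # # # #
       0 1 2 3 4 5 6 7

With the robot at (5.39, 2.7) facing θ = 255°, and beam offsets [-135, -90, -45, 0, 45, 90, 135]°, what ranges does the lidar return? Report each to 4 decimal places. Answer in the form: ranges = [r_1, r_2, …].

ranges = [2.6558, 1.4390, 3.4000, 1.7600, 1.2200, 1.6668, 0.7044]

beam 1: φ=-135°, α=120°
  cosα=-0.5000 sinα=0.8660 | (5,2) | tMaxX 0.7800 tMaxY 0.3464 | tΔX 2.0000 tΔY 1.1547
    t=0.3464 [y] (5,3)
    t=0.7800 [x] (4,3)
    t=1.5011 [y] (4,4)
    t=2.6558 [y] (4,5) — stop
  → r_1 = 2.6558
beam 2: φ=-90°, α=165°
  cosα=-0.9659 sinα=0.2588 | (5,2) | tMaxX 0.4038 tMaxY 1.1591 | tΔX 1.0353 tΔY 3.8637
    t=0.4038 [x] (4,2)
    t=1.1591 [y] (4,3)
    t=1.4390 [x] (3,3) — stop
  → r_2 = 1.4390
beam 3: φ=-45°, α=210°
  cosα=-0.8660 sinα=-0.5000 | (5,2) | tMaxX 0.4503 tMaxY 1.4000 | tΔX 1.1547 tΔY 2.0000
    t=0.4503 [x] (4,2)
    t=1.4000 [y] (4,1)
    t=1.6050 [x] (3,1)
    t=2.7597 [x] (2,1)
    t=3.4000 [y] (2,0) — stop
  → r_3 = 3.4000
beam 4: φ=0°, α=255°
  cosα=-0.2588 sinα=-0.9659 | (5,2) | tMaxX 1.5068 tMaxY 0.7247 | tΔX 3.8637 tΔY 1.0353
    t=0.7247 [y] (5,1)
    t=1.5068 [x] (4,1)
    t=1.7600 [y] (4,0) — stop
  → r_4 = 1.7600
beam 5: φ=45°, α=300°
  cosα=0.5000 sinα=-0.8660 | (5,2) | tMaxX 1.2200 tMaxY 0.8083 | tΔX 2.0000 tΔY 1.1547
    t=0.8083 [y] (5,1)
    t=1.2200 [x] (6,1) — stop
  → r_5 = 1.2200
beam 6: φ=90°, α=345°
  cosα=0.9659 sinα=-0.2588 | (5,2) | tMaxX 0.6315 tMaxY 2.7046 | tΔX 1.0353 tΔY 3.8637
    t=0.6315 [x] (6,2)
    t=1.6668 [x] (7,2) — stop
  → r_6 = 1.6668
beam 7: φ=135°, α=30°
  cosα=0.8660 sinα=0.5000 | (5,2) | tMaxX 0.7044 tMaxY 0.6000 | tΔX 1.1547 tΔY 2.0000
    t=0.6000 [y] (5,3)
    t=0.7044 [x] (6,3) — stop
  → r_7 = 0.7044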